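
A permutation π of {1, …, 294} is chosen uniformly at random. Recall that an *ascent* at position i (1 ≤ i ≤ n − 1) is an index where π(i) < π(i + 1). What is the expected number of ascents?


Write X = Σ X_I over i = 1, …, 293, with X_I the indicator of one ascent.
There are 293 indicators.
For each fixed i, the pair (π(i), π(i+1)) is a uniformly random ordered pair of distinct values from {1, …, 294}; by symmetry P[π(i) < π(i+1)] = 1/2.
By linearity: E[X] = 293 · (1/2) = (294 − 1) · (1/2) = 293/2 ≈ 146.500000.

E[X] = 293/2 = 146.500000.


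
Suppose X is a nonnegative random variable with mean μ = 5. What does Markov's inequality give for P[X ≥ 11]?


μ = E[X] = 5, a = 11.
Markov: P[X ≥ 11] ≤ μ/a = (5)/11 = 5/11.
Numerically: ≈ 0.455.
(Since a = 11 > μ = 5.000, the bound 5/11 is < 1 and informative.)

P[X ≥ 11] ≤ 5/11 ≈ 0.455.


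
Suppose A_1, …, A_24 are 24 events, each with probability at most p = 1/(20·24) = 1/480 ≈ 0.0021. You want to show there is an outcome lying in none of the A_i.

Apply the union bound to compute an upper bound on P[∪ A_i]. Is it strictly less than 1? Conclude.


Union bound: P[∪_{i=1}^{24} A_i] ≤ Σ_i P[A_i] ≤ 24·p = 24·(1/480) = 1/20.
Numerically: 1/20 ≈ 0.0500.
Is 1/20 < 1? YES.
Since P[∪ A_i] ≤ 1/20 < 1, the complement has P[∩ A_i^c] ≥ 1 − 1/20 = 19/20 > 0, so some outcome avoids every A_i.

24·p = 1/20 ≈ 0.0500; existence CERTIFIED by the union bound.


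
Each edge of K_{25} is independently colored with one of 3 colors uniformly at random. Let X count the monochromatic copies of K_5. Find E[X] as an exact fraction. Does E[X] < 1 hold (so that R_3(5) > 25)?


E[X] = C(25, 5) · 3^{1 − 10} = 53130 · 3^{−9} = 53130/19683.
As a reduced fraction: E[X] = 17710/6561 ≈ 2.6993.
Is E[X] < 1? NO.
Since E[X] ≥ 1, the first-moment bound is inconclusive at n = 25; it does NOT by itself certify R_3(5) > 25.

E[X] = 17710/6561 ≈ 2.6993; E[X] ≥ 1; first-moment method inconclusive here.


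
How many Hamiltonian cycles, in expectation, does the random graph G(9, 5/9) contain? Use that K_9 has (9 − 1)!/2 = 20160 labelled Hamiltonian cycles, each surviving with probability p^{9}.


K_9 has (9 − 1)!/2 = 20160 labelled Hamiltonian cycles.
For each such Hamiltonian cycle H, let X_H = 1 if all 9 edges of H are present in G. Then P[X_H = 1] = p^{9} = (5/9)^{9} = 1953125/387420489.
By linearity: E[X] = Σ_H E[X_H] = 20160 · p^{9} = 20160 · 1953125/387420489 = 4375000000/43046721.
Numerically: E[X] ≈ 102.

E[X] = 20160 · (5/9)^{9} = 4375000000/43046721 ≈ 102.


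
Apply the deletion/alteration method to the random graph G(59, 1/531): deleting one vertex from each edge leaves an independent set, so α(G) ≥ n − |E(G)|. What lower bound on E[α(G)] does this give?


E[|E(G)|] = C(59, 2)·p = 1711 · (1/531) = 29/9.
E[α(G)] ≥ n − E[|E(G)|] = 59 − 29/9 = 502/9.
Numerically: ≈ 55.77778.
(This is only a lower bound; the true E[α(G)] may be larger.)

E[α(G)] ≥ 502/9 ≈ 55.77778.


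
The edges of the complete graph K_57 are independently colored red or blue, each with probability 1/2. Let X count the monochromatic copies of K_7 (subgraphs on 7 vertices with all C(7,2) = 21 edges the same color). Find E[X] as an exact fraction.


Let X = Σ_S X_S over the C(57, 7) = 264385836 subsets S of size 7, where X_S = 1 if the K_7 on S is monochromatic.
For a fixed S, the K_7 on S has C(7, 2) = 21 edges. P[all 21 edges red] = (1/2)^21, and likewise for blue, so P[monochromatic] = 2·(1/2)^21 = 2^{1 − 21} = 1/1048576.
Summing: E[X] = C(57, 7) · 2^{1 − 21} = 264385836 · 1/1048576 = 66096459/262144.
Numerically: E[X] ≈ 252.1380.

E[X] = C(57,7)·2^(1−C(7,2)) = 66096459/262144 ≈ 252.1380.


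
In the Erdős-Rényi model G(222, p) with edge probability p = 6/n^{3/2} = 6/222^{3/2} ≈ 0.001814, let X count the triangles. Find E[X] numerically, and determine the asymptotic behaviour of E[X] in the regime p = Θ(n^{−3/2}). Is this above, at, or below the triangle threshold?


Number of potential triangles: C(222, 3) = 1798940.
Each occurs with probability p³ ≈ (0.001814)³ ≈ 5.968502e-09.
By linearity: E[X] = C(222, 3)·p³ ≈ 1798940 · 5.968502e-09 ≈ 0.0107.
Since α = 3/2 > 1, p = c/n^{3/2} = o(1/n) is below the triangle threshold p ~ 1/n. Asymptotically E[X] ~ (c³/6)·n^{3(1−α)} = (6³/6)·n^{-1.5} → 0, so by Markov's inequality G has no triangles w.h.p.

E[X] ≈ 0.0107; in regime p = Θ(1/n^{3/2}) E[X] tends to 0 (below the triangle threshold p ~ 1/n).


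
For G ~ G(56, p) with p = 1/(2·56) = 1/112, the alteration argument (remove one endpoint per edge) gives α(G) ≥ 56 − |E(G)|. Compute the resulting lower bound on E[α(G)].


E[|E(G)|] = C(56, 2)·p = 1540 · (1/112) = 55/4.
E[α(G)] ≥ n − E[|E(G)|] = 56 − 55/4 = 169/4.
Numerically: ≈ 42.2500.
(This is only a lower bound; the true E[α(G)] may be larger.)

E[α(G)] ≥ 169/4 ≈ 42.2500.


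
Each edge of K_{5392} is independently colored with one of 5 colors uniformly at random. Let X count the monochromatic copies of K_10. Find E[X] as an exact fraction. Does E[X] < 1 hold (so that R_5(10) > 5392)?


E[X] = C(5392, 10) · 5^{1 − 45} = 5676873040158402483252283957448 · 5^{−44} = 5676873040158402483252283957448/5684341886080801486968994140625.
As a reduced fraction: E[X] = 5676873040158402483252283957448/5684341886080801486968994140625 ≈ 0.999.
Is E[X] < 1? YES.
Since E[X] < 1, there exists a 5-coloring of K_{5392} with no monochromatic K_10; hence R_5(10) > 5392.

E[X] = 5676873040158402483252283957448/5684341886080801486968994140625 ≈ 0.999; E[X] < 1, so R_5(10) > 5392.


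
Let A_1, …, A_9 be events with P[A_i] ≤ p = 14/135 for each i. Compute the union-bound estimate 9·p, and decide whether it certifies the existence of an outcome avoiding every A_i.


Union bound: P[∪_{i=1}^{9} A_i] ≤ Σ_i P[A_i] ≤ 9·p = 9·(14/135) = 14/15.
Numerically: 14/15 ≈ 0.9333.
Is 14/15 < 1? YES.
Since P[∪ A_i] ≤ 14/15 < 1, the complement has P[∩ A_i^c] ≥ 1 − 14/15 = 1/15 > 0, so some outcome avoids every A_i.

9·p = 14/15 ≈ 0.9333; existence CERTIFIED by the union bound.


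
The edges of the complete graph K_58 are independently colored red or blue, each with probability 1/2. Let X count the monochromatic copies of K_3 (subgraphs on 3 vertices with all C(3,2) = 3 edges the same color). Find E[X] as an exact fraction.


Let X = Σ_S X_S over the C(58, 3) = 30856 subsets S of size 3, where X_S = 1 if the K_3 on S is monochromatic.
For a fixed S, the K_3 on S has C(3, 2) = 3 edges. P[all 3 edges red] = (1/2)^3, and likewise for blue, so P[monochromatic] = 2·(1/2)^3 = 2^{1 − 3} = 1/4.
Summing: E[X] = C(58, 3) · 2^{1 − 3} = 30856 · 1/4 = 7714.
Numerically: E[X] ≈ 7714.000000.

E[X] = C(58,3)·2^(1−C(3,2)) = 7714 ≈ 7714.000000.


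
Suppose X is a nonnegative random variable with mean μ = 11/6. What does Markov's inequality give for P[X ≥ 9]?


μ = E[X] = 11/6, a = 9.
Markov: P[X ≥ 9] ≤ μ/a = (11/6)/9 = 11/54.
Numerically: ≈ 0.20370.
(Since a = 9 > μ = 1.83333, the bound 11/54 is < 1 and informative.)

P[X ≥ 9] ≤ 11/54 ≈ 0.20370.


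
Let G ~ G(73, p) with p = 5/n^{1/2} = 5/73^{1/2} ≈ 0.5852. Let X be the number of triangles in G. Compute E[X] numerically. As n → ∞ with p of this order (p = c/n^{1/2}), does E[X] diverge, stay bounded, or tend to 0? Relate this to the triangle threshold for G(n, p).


Number of potential triangles: C(73, 3) = 62196.
Each occurs with probability p³ ≈ (0.5852)³ ≈ 2.004129e-01.
By linearity: E[X] = C(73, 3)·p³ ≈ 62196 · 2.004129e-01 ≈ 12464.8822.
Since α = 1/2 < 1, p = c/n^{1/2} ≫ 1/n is above the triangle threshold p ~ 1/n. Asymptotically E[X] ~ (c³/6)·n^{3(1−α)} = (5³/6)·n^{1.5} → ∞; triangles are abundant w.h.p.

E[X] ≈ 12464.8822; in regime p = Θ(1/n^{1/2}) E[X] diverges (above the triangle threshold p ~ 1/n).


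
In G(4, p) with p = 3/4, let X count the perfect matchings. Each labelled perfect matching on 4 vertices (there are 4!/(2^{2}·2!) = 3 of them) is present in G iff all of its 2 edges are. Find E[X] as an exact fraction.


K_4 has 4!/(2^{2}·2!) = 3 labelled perfect matchings.
For each such perfect matching H, let X_H = 1 if all 2 edges of H are present in G. Then P[X_H = 1] = p^{2} = (3/4)^{2} = 9/16.
Summing the indicators: E[X] = Σ_H E[X_H] = 3 · p^{2} = 3 · 9/16 = 27/16.
Numerically: E[X] ≈ 1.69.

E[X] = 3 · (3/4)^{2} = 27/16 ≈ 1.69.


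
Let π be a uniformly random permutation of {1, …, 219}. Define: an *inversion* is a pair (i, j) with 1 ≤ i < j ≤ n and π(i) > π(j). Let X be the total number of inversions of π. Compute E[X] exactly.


Write X = Σ X_I over the C(219, 2) = 23871 pairs i < j, with X_I the indicator of one inversion.
There are 23871 indicators.
For each fixed pair i < j, the values π(i) and π(j) are two distinct elements of {1, …, 219} in uniformly random order; by symmetry P[π(i) > π(j)] = 1/2.
By linearity: E[X] = 23871 · (1/2) = C(219, 2) · (1/2) = 23871/2 = 23871/2 ≈ 11935.500000.

E[X] = 23871/2 = 11935.500000.


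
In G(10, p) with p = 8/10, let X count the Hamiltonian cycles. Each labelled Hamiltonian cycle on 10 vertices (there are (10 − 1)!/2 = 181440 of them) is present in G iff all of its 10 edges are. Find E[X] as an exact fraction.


K_10 has (10 − 1)!/2 = 181440 labelled Hamiltonian cycles.
For each such Hamiltonian cycle H, let X_H = 1 if all 10 edges of H are present in G. Then P[X_H = 1] = p^{10} = (4/5)^{10} = 1048576/9765625.
By linearity of expectation: E[X] = Σ_H E[X_H] = 181440 · p^{10} = 181440 · 1048576/9765625 = 38050725888/1953125.
Numerically: E[X] ≈ 19482.

E[X] = 181440 · (4/5)^{10} = 38050725888/1953125 ≈ 19482.


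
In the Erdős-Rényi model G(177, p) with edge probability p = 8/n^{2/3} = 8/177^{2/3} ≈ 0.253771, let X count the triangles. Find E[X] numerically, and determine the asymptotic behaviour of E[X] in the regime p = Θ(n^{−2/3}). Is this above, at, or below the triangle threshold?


Number of potential triangles: C(177, 3) = 908600.
Each occurs with probability p³ ≈ (0.253771)³ ≈ 1.63426857e-02.
By linearity: E[X] = C(177, 3)·p³ ≈ 908600 · 1.63426857e-02 ≈ 14848.964218.
Since α = 2/3 < 1, p = c/n^{2/3} ≫ 1/n is above the triangle threshold p ~ 1/n. Asymptotically E[X] ~ (c³/6)·n^{3(1−α)} = (8³/6)·n^{1} → ∞; triangles are abundant w.h.p.

E[X] ≈ 14848.964218; in regime p = Θ(1/n^{2/3}) E[X] diverges (above the triangle threshold p ~ 1/n).


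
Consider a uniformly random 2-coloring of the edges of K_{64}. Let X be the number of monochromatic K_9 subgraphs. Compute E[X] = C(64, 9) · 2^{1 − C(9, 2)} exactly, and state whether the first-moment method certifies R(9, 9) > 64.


E[X] = C(64, 9) · 2^{1 − 36} = 27540584512 · 2^{−35} = 27540584512/34359738368.
As a reduced fraction: E[X] = 430321633/536870912 ≈ 0.801537.
Is E[X] < 1? YES.
Since E[X] < 1, there exists a 2-coloring of K_{64} with no monochromatic K_9; hence R(9, 9) > 64.

E[X] = 430321633/536870912 ≈ 0.801537; E[X] < 1, so R(9, 9) > 64.


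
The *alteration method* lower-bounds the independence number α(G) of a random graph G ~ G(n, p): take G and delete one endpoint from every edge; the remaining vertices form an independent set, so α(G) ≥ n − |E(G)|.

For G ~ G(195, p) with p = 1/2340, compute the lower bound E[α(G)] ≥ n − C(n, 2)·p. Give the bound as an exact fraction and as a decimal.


E[|E(G)|] = C(195, 2)·p = 18915 · (1/2340) = 97/12.
E[α(G)] ≥ n − E[|E(G)|] = 195 − 97/12 = 2243/12.
Numerically: ≈ 186.917.
(This is only a lower bound; the true E[α(G)] may be larger.)

E[α(G)] ≥ 2243/12 ≈ 186.917.


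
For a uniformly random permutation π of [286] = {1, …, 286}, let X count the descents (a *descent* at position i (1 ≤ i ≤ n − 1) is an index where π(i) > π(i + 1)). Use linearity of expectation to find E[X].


Write X = Σ X_I over i = 1, …, 285, with X_I the indicator of one descent.
There are 285 indicators.
For each fixed i, the pair (π(i), π(i+1)) is a uniformly random ordered pair of distinct values from {1, …, 286}; by symmetry P[π(i) > π(i+1)] = 1/2.
By linearity: E[X] = 285 · (1/2) = (286 − 1) · (1/2) = 285/2 ≈ 142.50000.

E[X] = 285/2 = 142.50000.


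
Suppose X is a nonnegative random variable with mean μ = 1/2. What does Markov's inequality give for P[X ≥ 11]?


μ = E[X] = 1/2, a = 11.
Markov: P[X ≥ 11] ≤ μ/a = (1/2)/11 = 1/22.
Numerically: ≈ 0.045455.
(Since a = 11 > μ = 0.500000, the bound 1/22 is < 1 and informative.)

P[X ≥ 11] ≤ 1/22 ≈ 0.045455.


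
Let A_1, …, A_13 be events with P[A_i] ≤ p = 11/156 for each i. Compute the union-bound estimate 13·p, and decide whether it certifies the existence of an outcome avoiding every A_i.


Union bound: P[∪_{i=1}^{13} A_i] ≤ Σ_i P[A_i] ≤ 13·p = 13·(11/156) = 11/12.
Numerically: 11/12 ≈ 0.91667.
Is 11/12 < 1? YES.
Since P[∪ A_i] ≤ 11/12 < 1, the complement has P[∩ A_i^c] ≥ 1 − 11/12 = 1/12 > 0, so some outcome avoids every A_i.

13·p = 11/12 ≈ 0.91667; existence CERTIFIED by the union bound.


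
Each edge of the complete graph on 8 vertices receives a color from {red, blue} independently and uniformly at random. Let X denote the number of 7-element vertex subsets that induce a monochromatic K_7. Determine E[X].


Let X = Σ_S X_S over the C(8, 7) = 8 subsets S of size 7, where X_S = 1 if the K_7 on S is monochromatic.
For a fixed S, the K_7 on S has C(7, 2) = 21 edges. P[all 21 edges red] = (1/2)^21, and likewise for blue, so P[monochromatic] = 2·(1/2)^21 = 2^{1 − 21} = 1/1048576.
By linearity of expectation: E[X] = C(8, 7) · 2^{1 − 21} = 8 · 1/1048576 = 1/131072.
Numerically: E[X] ≈ 0.000008.

E[X] = C(8,7)·2^(1−C(7,2)) = 1/131072 ≈ 0.000008.


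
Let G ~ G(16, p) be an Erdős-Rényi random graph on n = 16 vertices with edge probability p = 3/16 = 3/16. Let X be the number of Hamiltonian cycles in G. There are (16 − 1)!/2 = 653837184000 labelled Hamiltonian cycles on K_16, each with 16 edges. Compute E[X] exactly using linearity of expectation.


K_16 has (16 − 1)!/2 = 653837184000 labelled Hamiltonian cycles.
For each such Hamiltonian cycle H, let X_H = 1 if all 16 edges of H are present in G. Then P[X_H = 1] = p^{16} = (3/16)^{16} = 43046721/18446744073709551616.
Summing the indicators: E[X] = Σ_H E[X_H] = 653837184000 · p^{16} = 653837184000 · 43046721/18446744073709551616 = 27485885585032875/18014398509481984.
Numerically: E[X] ≈ 1.53.

E[X] = 653837184000 · (3/16)^{16} = 27485885585032875/18014398509481984 ≈ 1.53.


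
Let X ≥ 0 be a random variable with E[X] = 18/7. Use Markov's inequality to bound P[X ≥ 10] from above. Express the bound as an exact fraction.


μ = E[X] = 18/7, a = 10.
Markov: P[X ≥ 10] ≤ μ/a = (18/7)/10 = 9/35.
Numerically: ≈ 0.25714.
(Since a = 10 > μ = 2.57143, the bound 9/35 is < 1 and informative.)

P[X ≥ 10] ≤ 9/35 ≈ 0.25714.


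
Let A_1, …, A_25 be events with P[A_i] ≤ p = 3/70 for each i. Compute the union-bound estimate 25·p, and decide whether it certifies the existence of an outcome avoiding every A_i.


Union bound: P[∪_{i=1}^{25} A_i] ≤ Σ_i P[A_i] ≤ 25·p = 25·(3/70) = 15/14.
Numerically: 15/14 ≈ 1.071429.
Is 15/14 < 1? NO.
Since the bound 15/14 is ≥ 1, the union bound is uninformative here; it does NOT by itself certify existence.

25·p = 15/14 ≈ 1.071429; existence NOT certified by the union bound.


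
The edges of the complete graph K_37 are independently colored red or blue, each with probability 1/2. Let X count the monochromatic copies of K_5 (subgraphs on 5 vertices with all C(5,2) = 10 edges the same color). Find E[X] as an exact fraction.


Let X = Σ_S X_S over the C(37, 5) = 435897 subsets S of size 5, where X_S = 1 if the K_5 on S is monochromatic.
For a fixed S, the K_5 on S has C(5, 2) = 10 edges. P[all 10 edges red] = (1/2)^10, and likewise for blue, so P[monochromatic] = 2·(1/2)^10 = 2^{1 − 10} = 1/512.
Summing: E[X] = C(37, 5) · 2^{1 − 10} = 435897 · 1/512 = 435897/512.
Numerically: E[X] ≈ 851.361.

E[X] = C(37,5)·2^(1−C(5,2)) = 435897/512 ≈ 851.361.


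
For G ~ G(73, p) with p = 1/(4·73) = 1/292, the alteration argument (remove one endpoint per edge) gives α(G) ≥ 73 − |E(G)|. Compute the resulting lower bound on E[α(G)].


E[|E(G)|] = C(73, 2)·p = 2628 · (1/292) = 9.
E[α(G)] ≥ n − E[|E(G)|] = 73 − 9 = 64.
Numerically: ≈ 64.000.
(This is only a lower bound; the true E[α(G)] may be larger.)

E[α(G)] ≥ 64 ≈ 64.000.


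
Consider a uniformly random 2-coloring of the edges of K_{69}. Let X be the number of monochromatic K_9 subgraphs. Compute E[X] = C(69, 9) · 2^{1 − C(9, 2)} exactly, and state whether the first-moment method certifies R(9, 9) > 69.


E[X] = C(69, 9) · 2^{1 − 36} = 56672074888 · 2^{−35} = 56672074888/34359738368.
As a reduced fraction: E[X] = 7084009361/4294967296 ≈ 1.6494.
Is E[X] < 1? NO.
Since E[X] ≥ 1, the first-moment bound is inconclusive at n = 69; it does NOT by itself certify R(9, 9) > 69.

E[X] = 7084009361/4294967296 ≈ 1.6494; E[X] ≥ 1; first-moment method inconclusive here.


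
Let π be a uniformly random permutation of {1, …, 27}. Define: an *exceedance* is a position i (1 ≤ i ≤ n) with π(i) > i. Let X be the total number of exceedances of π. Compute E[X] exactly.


Write X = Σ_{i=1}^{27} X_i, where X_i = 1_{π(i) > i}.
For each fixed i, π(i) is uniform over {1, …, 27} (marginal of a uniform permutation), so P[π(i) > i] = (n − i)/n. Summing: Σ_{i=1}^{27} (n − i)/n = (0 + 1 + … + 26)/27 = 27(27 − 1)/(2·27) = (27 − 1)/2.
Hence E[X] = Σ_{i=1}^{27} (27 − i)/27 = 13 ≈ 13.000.

E[X] = 13 = 13.000.


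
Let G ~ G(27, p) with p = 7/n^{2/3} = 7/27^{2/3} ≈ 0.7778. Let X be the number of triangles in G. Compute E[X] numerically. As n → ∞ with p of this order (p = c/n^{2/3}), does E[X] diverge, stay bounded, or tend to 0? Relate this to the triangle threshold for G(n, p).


Number of potential triangles: C(27, 3) = 2925.
Each occurs with probability p³ ≈ (0.7778)³ ≈ 4.705075e-01.
By linearity: E[X] = C(27, 3)·p³ ≈ 2925 · 4.705075e-01 ≈ 1376.2346.
Since α = 2/3 < 1, p = c/n^{2/3} ≫ 1/n is above the triangle threshold p ~ 1/n. Asymptotically E[X] ~ (c³/6)·n^{3(1−α)} = (7³/6)·n^{1} → ∞; triangles are abundant w.h.p.

E[X] ≈ 1376.2346; in regime p = Θ(1/n^{2/3}) E[X] diverges (above the triangle threshold p ~ 1/n).


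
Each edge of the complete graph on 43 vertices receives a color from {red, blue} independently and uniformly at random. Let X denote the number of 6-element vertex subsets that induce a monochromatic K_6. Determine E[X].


Let X = Σ_S X_S over the C(43, 6) = 6096454 subsets S of size 6, where X_S = 1 if the K_6 on S is monochromatic.
For a fixed S, the K_6 on S has C(6, 2) = 15 edges. P[all 15 edges red] = (1/2)^15, and likewise for blue, so P[monochromatic] = 2·(1/2)^15 = 2^{1 − 15} = 1/16384.
Summing: E[X] = C(43, 6) · 2^{1 − 15} = 6096454 · 1/16384 = 3048227/8192.
Numerically: E[X] ≈ 372.09802.

E[X] = C(43,6)·2^(1−C(6,2)) = 3048227/8192 ≈ 372.09802.


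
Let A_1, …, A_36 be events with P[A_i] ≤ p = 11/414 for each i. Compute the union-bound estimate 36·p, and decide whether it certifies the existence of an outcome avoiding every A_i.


Union bound: P[∪_{i=1}^{36} A_i] ≤ Σ_i P[A_i] ≤ 36·p = 36·(11/414) = 22/23.
Numerically: 22/23 ≈ 0.956522.
Is 22/23 < 1? YES.
Since P[∪ A_i] ≤ 22/23 < 1, the complement has P[∩ A_i^c] ≥ 1 − 22/23 = 1/23 > 0, so some outcome avoids every A_i.

36·p = 22/23 ≈ 0.956522; existence CERTIFIED by the union bound.


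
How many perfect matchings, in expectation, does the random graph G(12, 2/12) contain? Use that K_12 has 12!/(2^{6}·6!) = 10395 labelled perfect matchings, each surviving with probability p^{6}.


K_12 has 12!/(2^{6}·6!) = 10395 labelled perfect matchings.
For each such perfect matching H, let X_H = 1 if all 6 edges of H are present in G. Then P[X_H = 1] = p^{6} = (1/6)^{6} = 1/46656.
By linearity: E[X] = Σ_H E[X_H] = 10395 · p^{6} = 10395 · 1/46656 = 385/1728.
Numerically: E[X] ≈ 0.2228.

E[X] = 10395 · (1/6)^{6} = 385/1728 ≈ 0.2228.


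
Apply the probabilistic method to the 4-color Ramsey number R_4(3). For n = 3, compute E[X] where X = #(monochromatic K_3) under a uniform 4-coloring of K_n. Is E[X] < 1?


E[X] = C(3, 3) · 4^{1 − 3} = 1 · 4^{−2} = 1/16.
As a reduced fraction: E[X] = 1/16 ≈ 0.062.
Is E[X] < 1? YES.
Since E[X] < 1, there exists a 4-coloring of K_{3} with no monochromatic K_3; hence R_4(3) > 3.

E[X] = 1/16 ≈ 0.062; E[X] < 1, so R_4(3) > 3.


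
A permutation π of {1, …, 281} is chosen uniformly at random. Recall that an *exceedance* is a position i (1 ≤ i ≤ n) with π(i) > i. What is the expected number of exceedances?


Write X = Σ_{i=1}^{281} X_i, where X_i = 1_{π(i) > i}.
For each fixed i, π(i) is uniform over {1, …, 281} (marginal of a uniform permutation), so P[π(i) > i] = (n − i)/n. Summing: Σ_{i=1}^{281} (n − i)/n = (0 + 1 + … + 280)/281 = 281(281 − 1)/(2·281) = (281 − 1)/2.
Hence E[X] = Σ_{i=1}^{281} (281 − i)/281 = 140 ≈ 140.000.

E[X] = 140 = 140.000.


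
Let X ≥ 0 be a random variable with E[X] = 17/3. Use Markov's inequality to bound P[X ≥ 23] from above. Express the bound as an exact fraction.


μ = E[X] = 17/3, a = 23.
Markov: P[X ≥ 23] ≤ μ/a = (17/3)/23 = 17/69.
Numerically: ≈ 0.2464.
(Since a = 23 > μ = 5.6667, the bound 17/69 is < 1 and informative.)

P[X ≥ 23] ≤ 17/69 ≈ 0.2464.


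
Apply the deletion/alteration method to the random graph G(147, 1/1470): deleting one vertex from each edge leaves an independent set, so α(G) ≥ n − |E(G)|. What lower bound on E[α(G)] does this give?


E[|E(G)|] = C(147, 2)·p = 10731 · (1/1470) = 73/10.
E[α(G)] ≥ n − E[|E(G)|] = 147 − 73/10 = 1397/10.
Numerically: ≈ 139.700000.
(This is only a lower bound; the true E[α(G)] may be larger.)

E[α(G)] ≥ 1397/10 ≈ 139.700000.


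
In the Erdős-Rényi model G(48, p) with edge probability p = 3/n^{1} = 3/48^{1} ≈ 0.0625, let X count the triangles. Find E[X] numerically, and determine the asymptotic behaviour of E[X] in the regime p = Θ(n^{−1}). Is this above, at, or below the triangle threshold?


Number of potential triangles: C(48, 3) = 17296.
Each occurs with probability p³ ≈ (0.0625)³ ≈ 2.4414062e-04.
By linearity: E[X] = C(48, 3)·p³ ≈ 17296 · 2.4414062e-04 ≈ 4.22266.
Here α = 1, so p = 3/n is exactly at the triangle threshold p ~ 1/n. Asymptotically E[X] → c³/6 = 3³/6 = 9/2 ≈ 4.50000, a bounded constant. In this regime the triangle count is asymptotically Poisson(c³/6).

E[X] ≈ 4.22266; in regime p = Θ(1/n^{1}) E[X] stays bounded (at the triangle threshold p ~ 1/n).


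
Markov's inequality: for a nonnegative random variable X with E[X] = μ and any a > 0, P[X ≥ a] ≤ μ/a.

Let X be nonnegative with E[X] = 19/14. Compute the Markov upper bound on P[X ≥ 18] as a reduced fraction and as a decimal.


μ = E[X] = 19/14, a = 18.
Markov: P[X ≥ 18] ≤ μ/a = (19/14)/18 = 19/252.
Numerically: ≈ 0.0754.
(Since a = 18 > μ = 1.3571, the bound 19/252 is < 1 and informative.)

P[X ≥ 18] ≤ 19/252 ≈ 0.0754.


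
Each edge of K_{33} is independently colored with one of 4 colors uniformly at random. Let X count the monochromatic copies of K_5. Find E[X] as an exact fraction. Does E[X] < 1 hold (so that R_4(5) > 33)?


E[X] = C(33, 5) · 4^{1 − 10} = 237336 · 4^{−9} = 237336/262144.
As a reduced fraction: E[X] = 29667/32768 ≈ 0.9054.
Is E[X] < 1? YES.
Since E[X] < 1, there exists a 4-coloring of K_{33} with no monochromatic K_5; hence R_4(5) > 33.

E[X] = 29667/32768 ≈ 0.9054; E[X] < 1, so R_4(5) > 33.


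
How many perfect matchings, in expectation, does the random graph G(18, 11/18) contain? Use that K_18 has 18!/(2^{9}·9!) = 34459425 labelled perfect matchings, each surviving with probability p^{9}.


K_18 has 18!/(2^{9}·9!) = 34459425 labelled perfect matchings.
For each such perfect matching H, let X_H = 1 if all 9 edges of H are present in G. Then P[X_H = 1] = p^{9} = (11/18)^{9} = 2357947691/198359290368.
Summing the indicators: E[X] = Σ_H E[X_H] = 34459425 · p^{9} = 34459425 · 2357947691/198359290368 = 1003129896443675/2448880128.
Numerically: E[X] ≈ 4.096e+05.

E[X] = 34459425 · (11/18)^{9} = 1003129896443675/2448880128 ≈ 4.096e+05.


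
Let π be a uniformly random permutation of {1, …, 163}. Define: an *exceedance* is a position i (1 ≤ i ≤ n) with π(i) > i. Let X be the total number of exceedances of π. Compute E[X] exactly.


Write X = Σ_{i=1}^{163} X_i, where X_i = 1_{π(i) > i}.
For each fixed i, π(i) is uniform over {1, …, 163} (marginal of a uniform permutation), so P[π(i) > i] = (n − i)/n. Summing: Σ_{i=1}^{163} (n − i)/n = (0 + 1 + … + 162)/163 = 163(163 − 1)/(2·163) = (163 − 1)/2.
Hence E[X] = Σ_{i=1}^{163} (163 − i)/163 = 81 ≈ 81.00000.

E[X] = 81 = 81.00000.


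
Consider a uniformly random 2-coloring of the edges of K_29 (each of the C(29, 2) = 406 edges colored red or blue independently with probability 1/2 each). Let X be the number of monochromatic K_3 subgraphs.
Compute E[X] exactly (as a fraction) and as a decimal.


Let X = Σ_S X_S over the C(29, 3) = 3654 subsets S of size 3, where X_S = 1 if the K_3 on S is monochromatic.
For a fixed S, the K_3 on S has C(3, 2) = 3 edges. P[all 3 edges red] = (1/2)^3, and likewise for blue, so P[monochromatic] = 2·(1/2)^3 = 2^{1 − 3} = 1/4.
By linearity: E[X] = C(29, 3) · 2^{1 − 3} = 3654 · 1/4 = 1827/2.
Numerically: E[X] ≈ 913.500000.

E[X] = C(29,3)·2^(1−C(3,2)) = 1827/2 ≈ 913.500000.


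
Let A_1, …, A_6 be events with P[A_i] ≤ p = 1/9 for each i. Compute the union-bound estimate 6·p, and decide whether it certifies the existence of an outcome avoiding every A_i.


Union bound: P[∪_{i=1}^{6} A_i] ≤ Σ_i P[A_i] ≤ 6·p = 6·(1/9) = 2/3.
Numerically: 2/3 ≈ 0.6667.
Is 2/3 < 1? YES.
Since P[∪ A_i] ≤ 2/3 < 1, the complement has P[∩ A_i^c] ≥ 1 − 2/3 = 1/3 > 0, so some outcome avoids every A_i.

6·p = 2/3 ≈ 0.6667; existence CERTIFIED by the union bound.


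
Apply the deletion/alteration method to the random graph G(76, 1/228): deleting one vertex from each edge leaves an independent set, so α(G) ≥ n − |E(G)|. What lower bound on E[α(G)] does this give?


E[|E(G)|] = C(76, 2)·p = 2850 · (1/228) = 25/2.
E[α(G)] ≥ n − E[|E(G)|] = 76 − 25/2 = 127/2.
Numerically: ≈ 63.500000.
(This is only a lower bound; the true E[α(G)] may be larger.)

E[α(G)] ≥ 127/2 ≈ 63.500000.


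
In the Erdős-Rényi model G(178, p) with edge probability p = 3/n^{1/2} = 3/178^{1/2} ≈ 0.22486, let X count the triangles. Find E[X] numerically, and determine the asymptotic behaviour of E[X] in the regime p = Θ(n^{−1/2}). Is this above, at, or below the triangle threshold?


Number of potential triangles: C(178, 3) = 924176.
Each occurs with probability p³ ≈ (0.22486)³ ≈ 1.1369301e-02.
By linearity: E[X] = C(178, 3)·p³ ≈ 924176 · 1.1369301e-02 ≈ 10507.23503.
Since α = 1/2 < 1, p = c/n^{1/2} ≫ 1/n is above the triangle threshold p ~ 1/n. Asymptotically E[X] ~ (c³/6)·n^{3(1−α)} = (3³/6)·n^{1.5} → ∞; triangles are abundant w.h.p.

E[X] ≈ 10507.23503; in regime p = Θ(1/n^{1/2}) E[X] diverges (above the triangle threshold p ~ 1/n).


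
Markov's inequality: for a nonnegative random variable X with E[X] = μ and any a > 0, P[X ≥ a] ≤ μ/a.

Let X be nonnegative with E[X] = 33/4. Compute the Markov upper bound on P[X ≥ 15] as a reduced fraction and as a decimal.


μ = E[X] = 33/4, a = 15.
Markov: P[X ≥ 15] ≤ μ/a = (33/4)/15 = 11/20.
Numerically: ≈ 0.550000.
(Since a = 15 > μ = 8.250000, the bound 11/20 is < 1 and informative.)

P[X ≥ 15] ≤ 11/20 ≈ 0.550000.


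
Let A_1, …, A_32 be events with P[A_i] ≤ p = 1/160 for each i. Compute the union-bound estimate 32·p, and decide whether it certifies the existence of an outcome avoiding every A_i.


Union bound: P[∪_{i=1}^{32} A_i] ≤ Σ_i P[A_i] ≤ 32·p = 32·(1/160) = 1/5.
Numerically: 1/5 ≈ 0.2000.
Is 1/5 < 1? YES.
Since P[∪ A_i] ≤ 1/5 < 1, the complement has P[∩ A_i^c] ≥ 1 − 1/5 = 4/5 > 0, so some outcome avoids every A_i.

32·p = 1/5 ≈ 0.2000; existence CERTIFIED by the union bound.


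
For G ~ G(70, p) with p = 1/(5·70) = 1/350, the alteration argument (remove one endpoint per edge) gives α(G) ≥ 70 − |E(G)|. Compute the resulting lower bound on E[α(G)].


E[|E(G)|] = C(70, 2)·p = 2415 · (1/350) = 69/10.
E[α(G)] ≥ n − E[|E(G)|] = 70 − 69/10 = 631/10.
Numerically: ≈ 63.100.
(This is only a lower bound; the true E[α(G)] may be larger.)

E[α(G)] ≥ 631/10 ≈ 63.100.


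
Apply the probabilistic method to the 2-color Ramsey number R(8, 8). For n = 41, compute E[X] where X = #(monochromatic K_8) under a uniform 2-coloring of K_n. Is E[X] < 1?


E[X] = C(41, 8) · 2^{1 − 28} = 95548245 · 2^{−27} = 95548245/134217728.
As a reduced fraction: E[X] = 95548245/134217728 ≈ 0.71189.
Is E[X] < 1? YES.
Since E[X] < 1, there exists a 2-coloring of K_{41} with no monochromatic K_8; hence R(8, 8) > 41.

E[X] = 95548245/134217728 ≈ 0.71189; E[X] < 1, so R(8, 8) > 41.


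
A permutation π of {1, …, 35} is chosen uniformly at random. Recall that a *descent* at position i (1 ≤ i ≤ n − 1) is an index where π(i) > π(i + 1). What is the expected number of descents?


Write X = Σ X_I over i = 1, …, 34, with X_I the indicator of one descent.
There are 34 indicators.
For each fixed i, the pair (π(i), π(i+1)) is a uniformly random ordered pair of distinct values from {1, …, 35}; by symmetry P[π(i) > π(i+1)] = 1/2.
By linearity: E[X] = 34 · (1/2) = (35 − 1) · (1/2) = 17 ≈ 17.0000.

E[X] = 17 = 17.0000.


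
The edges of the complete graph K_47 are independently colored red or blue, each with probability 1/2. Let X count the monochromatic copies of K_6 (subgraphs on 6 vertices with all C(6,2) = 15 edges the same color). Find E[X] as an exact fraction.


Let X = Σ_S X_S over the C(47, 6) = 10737573 subsets S of size 6, where X_S = 1 if the K_6 on S is monochromatic.
For a fixed S, the K_6 on S has C(6, 2) = 15 edges. P[all 15 edges red] = (1/2)^15, and likewise for blue, so P[monochromatic] = 2·(1/2)^15 = 2^{1 − 15} = 1/16384.
By linearity: E[X] = C(47, 6) · 2^{1 − 15} = 10737573 · 1/16384 = 10737573/16384.
Numerically: E[X] ≈ 655.369446.

E[X] = C(47,6)·2^(1−C(6,2)) = 10737573/16384 ≈ 655.369446.


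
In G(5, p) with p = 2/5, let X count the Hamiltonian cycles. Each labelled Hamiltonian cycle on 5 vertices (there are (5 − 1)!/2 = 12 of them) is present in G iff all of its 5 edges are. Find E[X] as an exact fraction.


K_5 has (5 − 1)!/2 = 12 labelled Hamiltonian cycles.
For each such Hamiltonian cycle H, let X_H = 1 if all 5 edges of H are present in G. Then P[X_H = 1] = p^{5} = (2/5)^{5} = 32/3125.
By linearity: E[X] = Σ_H E[X_H] = 12 · p^{5} = 12 · 32/3125 = 384/3125.
Numerically: E[X] ≈ 0.123.

E[X] = 12 · (2/5)^{5} = 384/3125 ≈ 0.123.


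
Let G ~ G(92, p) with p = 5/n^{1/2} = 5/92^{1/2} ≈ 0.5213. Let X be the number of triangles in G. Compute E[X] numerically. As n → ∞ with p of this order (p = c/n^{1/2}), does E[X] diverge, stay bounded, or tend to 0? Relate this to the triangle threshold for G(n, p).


Number of potential triangles: C(92, 3) = 125580.
Each occurs with probability p³ ≈ (0.5213)³ ≈ 1.416538e-01.
By linearity: E[X] = C(92, 3)·p³ ≈ 125580 · 1.416538e-01 ≈ 17788.8859.
Since α = 1/2 < 1, p = c/n^{1/2} ≫ 1/n is above the triangle threshold p ~ 1/n. Asymptotically E[X] ~ (c³/6)·n^{3(1−α)} = (5³/6)·n^{1.5} → ∞; triangles are abundant w.h.p.

E[X] ≈ 17788.8859; in regime p = Θ(1/n^{1/2}) E[X] diverges (above the triangle threshold p ~ 1/n).


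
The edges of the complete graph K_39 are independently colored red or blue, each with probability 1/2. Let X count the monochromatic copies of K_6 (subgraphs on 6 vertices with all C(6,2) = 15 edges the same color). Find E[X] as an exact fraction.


Let X = Σ_S X_S over the C(39, 6) = 3262623 subsets S of size 6, where X_S = 1 if the K_6 on S is monochromatic.
For a fixed S, the K_6 on S has C(6, 2) = 15 edges. P[all 15 edges red] = (1/2)^15, and likewise for blue, so P[monochromatic] = 2·(1/2)^15 = 2^{1 − 15} = 1/16384.
Summing: E[X] = C(39, 6) · 2^{1 − 15} = 3262623 · 1/16384 = 3262623/16384.
Numerically: E[X] ≈ 199.1347.

E[X] = C(39,6)·2^(1−C(6,2)) = 3262623/16384 ≈ 199.1347.


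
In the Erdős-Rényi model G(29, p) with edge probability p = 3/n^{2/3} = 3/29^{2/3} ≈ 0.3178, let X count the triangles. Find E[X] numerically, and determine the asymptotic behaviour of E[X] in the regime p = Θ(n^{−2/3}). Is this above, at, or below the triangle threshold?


Number of potential triangles: C(29, 3) = 3654.
Each occurs with probability p³ ≈ (0.3178)³ ≈ 3.210464e-02.
By linearity: E[X] = C(29, 3)·p³ ≈ 3654 · 3.210464e-02 ≈ 117.3103.
Since α = 2/3 < 1, p = c/n^{2/3} ≫ 1/n is above the triangle threshold p ~ 1/n. Asymptotically E[X] ~ (c³/6)·n^{3(1−α)} = (3³/6)·n^{1} → ∞; triangles are abundant w.h.p.

E[X] ≈ 117.3103; in regime p = Θ(1/n^{2/3}) E[X] diverges (above the triangle threshold p ~ 1/n).


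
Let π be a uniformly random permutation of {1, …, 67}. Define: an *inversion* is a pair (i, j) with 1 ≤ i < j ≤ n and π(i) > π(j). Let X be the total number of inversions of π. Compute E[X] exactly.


Write X = Σ X_I over the C(67, 2) = 2211 pairs i < j, with X_I the indicator of one inversion.
There are 2211 indicators.
For each fixed pair i < j, the values π(i) and π(j) are two distinct elements of {1, …, 67} in uniformly random order; by symmetry P[π(i) > π(j)] = 1/2.
By linearity: E[X] = 2211 · (1/2) = C(67, 2) · (1/2) = 2211/2 = 2211/2 ≈ 1105.5000.

E[X] = 2211/2 = 1105.5000.


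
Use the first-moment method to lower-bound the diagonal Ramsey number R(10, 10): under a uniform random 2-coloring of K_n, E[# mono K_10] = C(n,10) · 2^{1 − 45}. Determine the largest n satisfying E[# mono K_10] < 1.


We need C(n, 10) · 2^{1 − 45} < 1, i.e. C(n, 10) < 2^{45 − 1} = 17592186044416.
Check values of n near the boundary:
  n = 95: C(95, 10) = 10104934117421; 10104934117421 < 17592186044416? YES
  n = 96: C(96, 10) = 11279926456656; 11279926456656 < 17592186044416? YES
  n = 97: C(97, 10) = 12576469727536; 12576469727536 < 17592186044416? YES
  n = 98: C(98, 10) = 14005614014756; 14005614014756 < 17592186044416? YES
  n = 99: C(99, 10) = 15579278510796; 15579278510796 < 17592186044416? YES
  n = 100: C(100, 10) = 17310309456440; 17310309456440 < 17592186044416? YES
  n = 101: C(101, 10) = 19212541264840; 19212541264840 < 17592186044416? NO
  n = 102: C(102, 10) = 21300860967540; 21300860967540 < 17592186044416? NO
  n = 103: C(103, 10) = 23591276125340; 23591276125340 < 17592186044416? NO
The largest n with C(n, 10) < 17592186044416 is n = 100 (where E[X] = 2163788682055/2199023255552 ≈ 0.98398). Hence R(10, 10) > 100, i.e. R(10, 10) ≥ 101.

Largest n = 100; hence R(10, 10) > 100.


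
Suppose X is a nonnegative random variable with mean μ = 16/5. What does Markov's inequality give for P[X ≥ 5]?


μ = E[X] = 16/5, a = 5.
Markov: P[X ≥ 5] ≤ μ/a = (16/5)/5 = 16/25.
Numerically: ≈ 0.640.
(Since a = 5 > μ = 3.200, the bound 16/25 is < 1 and informative.)

P[X ≥ 5] ≤ 16/25 ≈ 0.640.


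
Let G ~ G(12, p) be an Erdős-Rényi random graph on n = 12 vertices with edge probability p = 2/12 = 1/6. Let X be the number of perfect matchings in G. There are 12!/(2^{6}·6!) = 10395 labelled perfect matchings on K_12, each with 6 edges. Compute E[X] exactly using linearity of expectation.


K_12 has 12!/(2^{6}·6!) = 10395 labelled perfect matchings.
For each such perfect matching H, let X_H = 1 if all 6 edges of H are present in G. Then P[X_H = 1] = p^{6} = (1/6)^{6} = 1/46656.
By linearity of expectation: E[X] = Σ_H E[X_H] = 10395 · p^{6} = 10395 · 1/46656 = 385/1728.
Numerically: E[X] ≈ 0.2228.

E[X] = 10395 · (1/6)^{6} = 385/1728 ≈ 0.2228.


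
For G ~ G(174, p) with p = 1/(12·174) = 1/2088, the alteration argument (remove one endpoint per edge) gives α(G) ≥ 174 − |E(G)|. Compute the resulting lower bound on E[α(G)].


E[|E(G)|] = C(174, 2)·p = 15051 · (1/2088) = 173/24.
E[α(G)] ≥ n − E[|E(G)|] = 174 − 173/24 = 4003/24.
Numerically: ≈ 166.792.
(This is only a lower bound; the true E[α(G)] may be larger.)

E[α(G)] ≥ 4003/24 ≈ 166.792.


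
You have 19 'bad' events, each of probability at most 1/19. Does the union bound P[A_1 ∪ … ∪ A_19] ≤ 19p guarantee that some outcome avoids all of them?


Union bound: P[∪_{i=1}^{19} A_i] ≤ Σ_i P[A_i] ≤ 19·p = 19·(1/19) = 1.
Numerically: 1 ≈ 1.0000000.
Is 1 < 1? NO.
Since the bound 1 is ≥ 1, the union bound is uninformative here; it does NOT by itself certify existence.

19·p = 1 ≈ 1.0000000; existence NOT certified by the union bound.


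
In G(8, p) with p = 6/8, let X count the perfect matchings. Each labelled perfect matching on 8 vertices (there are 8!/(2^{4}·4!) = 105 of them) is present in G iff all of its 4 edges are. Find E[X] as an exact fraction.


K_8 has 8!/(2^{4}·4!) = 105 labelled perfect matchings.
For each such perfect matching H, let X_H = 1 if all 4 edges of H are present in G. Then P[X_H = 1] = p^{4} = (3/4)^{4} = 81/256.
By linearity of expectation: E[X] = Σ_H E[X_H] = 105 · p^{4} = 105 · 81/256 = 8505/256.
Numerically: E[X] ≈ 33.2227.

E[X] = 105 · (3/4)^{4} = 8505/256 ≈ 33.2227.


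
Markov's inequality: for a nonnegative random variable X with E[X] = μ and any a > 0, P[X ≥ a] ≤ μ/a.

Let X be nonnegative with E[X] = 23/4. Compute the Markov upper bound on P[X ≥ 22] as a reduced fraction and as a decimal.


μ = E[X] = 23/4, a = 22.
Markov: P[X ≥ 22] ≤ μ/a = (23/4)/22 = 23/88.
Numerically: ≈ 0.261364.
(Since a = 22 > μ = 5.750000, the bound 23/88 is < 1 and informative.)

P[X ≥ 22] ≤ 23/88 ≈ 0.261364.


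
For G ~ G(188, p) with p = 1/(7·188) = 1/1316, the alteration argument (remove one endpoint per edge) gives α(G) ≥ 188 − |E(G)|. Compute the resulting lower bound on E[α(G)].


E[|E(G)|] = C(188, 2)·p = 17578 · (1/1316) = 187/14.
E[α(G)] ≥ n − E[|E(G)|] = 188 − 187/14 = 2445/14.
Numerically: ≈ 174.643.
(This is only a lower bound; the true E[α(G)] may be larger.)

E[α(G)] ≥ 2445/14 ≈ 174.643.


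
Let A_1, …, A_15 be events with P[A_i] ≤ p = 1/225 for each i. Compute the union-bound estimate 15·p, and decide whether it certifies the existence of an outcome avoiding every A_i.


Union bound: P[∪_{i=1}^{15} A_i] ≤ Σ_i P[A_i] ≤ 15·p = 15·(1/225) = 1/15.
Numerically: 1/15 ≈ 0.066667.
Is 1/15 < 1? YES.
Since P[∪ A_i] ≤ 1/15 < 1, the complement has P[∩ A_i^c] ≥ 1 − 1/15 = 14/15 > 0, so some outcome avoids every A_i.

15·p = 1/15 ≈ 0.066667; existence CERTIFIED by the union bound.


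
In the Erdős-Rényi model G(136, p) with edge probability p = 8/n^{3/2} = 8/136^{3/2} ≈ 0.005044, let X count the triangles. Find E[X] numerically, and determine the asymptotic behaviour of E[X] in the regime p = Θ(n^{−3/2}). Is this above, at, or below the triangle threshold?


Number of potential triangles: C(136, 3) = 410040.
Each occurs with probability p³ ≈ (0.005044)³ ≈ 1.283349e-07.
By linearity: E[X] = C(136, 3)·p³ ≈ 410040 · 1.283349e-07 ≈ 0.0526.
Since α = 3/2 > 1, p = c/n^{3/2} = o(1/n) is below the triangle threshold p ~ 1/n. Asymptotically E[X] ~ (c³/6)·n^{3(1−α)} = (8³/6)·n^{-1.5} → 0, so by Markov's inequality G has no triangles w.h.p.

E[X] ≈ 0.0526; in regime p = Θ(1/n^{3/2}) E[X] tends to 0 (below the triangle threshold p ~ 1/n).
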